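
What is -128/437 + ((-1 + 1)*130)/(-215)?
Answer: -128/437 ≈ -0.29291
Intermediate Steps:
-128/437 + ((-1 + 1)*130)/(-215) = -128*1/437 + (0*130)*(-1/215) = -128/437 + 0*(-1/215) = -128/437 + 0 = -128/437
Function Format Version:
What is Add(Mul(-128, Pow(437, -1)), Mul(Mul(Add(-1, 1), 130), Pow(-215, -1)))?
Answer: Rational(-128, 437) ≈ -0.29291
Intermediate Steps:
Add(Mul(-128, Pow(437, -1)), Mul(Mul(Add(-1, 1), 130), Pow(-215, -1))) = Add(Mul(-128, Rational(1, 437)), Mul(Mul(0, 130), Rational(-1, 215))) = Add(Rational(-128, 437), Mul(0, Rational(-1, 215))) = Add(Rational(-128, 437), 0) = Rational(-128, 437)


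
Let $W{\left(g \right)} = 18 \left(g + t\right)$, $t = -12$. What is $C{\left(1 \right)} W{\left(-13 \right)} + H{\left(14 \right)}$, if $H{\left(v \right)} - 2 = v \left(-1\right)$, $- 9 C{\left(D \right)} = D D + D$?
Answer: $88$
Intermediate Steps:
$C{\left(D \right)} = - \frac{D}{9} - \frac{D^{2}}{9}$ ($C{\left(D \right)} = - \frac{D D + D}{9} = - \frac{D^{2} + D}{9} = - \frac{D + D^{2}}{9} = - \frac{D}{9} - \frac{D^{2}}{9}$)
$W{\left(g \right)} = -216 + 18 g$ ($W{\left(g \right)} = 18 \left(g - 12\right) = 18 \left(-12 + g\right) = -216 + 18 g$)
$H{\left(v \right)} = 2 - v$ ($H{\left(v \right)} = 2 + v \left(-1\right) = 2 - v$)
$C{\left(1 \right)} W{\left(-13 \right)} + H{\left(14 \right)} = \left(- \frac{1}{9}\right) 1 \left(1 + 1\right) \left(-216 + 18 \left(-13\right)\right) + \left(2 - 14\right) = \left(- \frac{1}{9}\right) 1 \cdot 2 \left(-216 - 234\right) + \left(2 - 14\right) = \left(- \frac{2}{9}\right) \left(-450\right) - 12 = 100 - 12 = 88$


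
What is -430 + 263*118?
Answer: 30604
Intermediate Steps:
-430 + 263*118 = -430 + 31034 = 30604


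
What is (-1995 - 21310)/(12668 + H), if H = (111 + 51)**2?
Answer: -23305/38912 ≈ -0.59892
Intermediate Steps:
H = 26244 (H = 162**2 = 26244)
(-1995 - 21310)/(12668 + H) = (-1995 - 21310)/(12668 + 26244) = -23305/38912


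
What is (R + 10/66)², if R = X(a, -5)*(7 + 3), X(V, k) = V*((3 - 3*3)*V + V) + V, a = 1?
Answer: 1729225/1089 ≈ 1587.9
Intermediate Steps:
X(V, k) = V - 5*V² (X(V, k) = V*((3 - 9)*V + V) + V = V*(-6*V + V) + V = V*(-5*V) + V = -5*V² + V = V - 5*V²)
R = -40 (R = (1*(1 - 5*1))*(7 + 3) = (1*(1 - 5))*10 = (1*(-4))*10 = -4*10 = -40)
(R + 10/66)² = (-40 + 10/66)² = (-40 + 10*(1/66))² = (-40 + 5/33)² = (-1315/33)² = 1729225/1089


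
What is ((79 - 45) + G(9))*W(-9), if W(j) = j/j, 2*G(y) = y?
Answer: 77/2 ≈ 38.500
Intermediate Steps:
G(y) = y/2
W(j) = 1
((79 - 45) + G(9))*W(-9) = ((79 - 45) + (½)*9)*1 = (34 + 9/2)*1 = (77/2)*1 = 77/2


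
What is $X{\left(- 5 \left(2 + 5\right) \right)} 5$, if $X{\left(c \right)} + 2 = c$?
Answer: $-185$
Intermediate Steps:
$X{\left(c \right)} = -2 + c$
$X{\left(- 5 \left(2 + 5\right) \right)} 5 = \left(-2 - 5 \left(2 + 5\right)\right) 5 = \left(-2 - 35\right) 5 = \left(-37\right) 5 = -185$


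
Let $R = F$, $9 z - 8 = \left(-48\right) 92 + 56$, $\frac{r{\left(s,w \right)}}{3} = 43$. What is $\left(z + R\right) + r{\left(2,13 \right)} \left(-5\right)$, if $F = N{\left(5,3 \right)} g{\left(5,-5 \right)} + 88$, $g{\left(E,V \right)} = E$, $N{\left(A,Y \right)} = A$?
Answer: $- \frac{9140}{9} \approx -1015.6$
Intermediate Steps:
$r{\left(s,w \right)} = 129$ ($r{\left(s,w \right)} = 3 \cdot 43 = 129$)
$z = - \frac{4352}{9}$ ($z = \frac{8}{9} + \frac{\left(-48\right) 92 + 56}{9} = \frac{8}{9} + \frac{-4416 + 56}{9} = \frac{8}{9} + \frac{1}{9} \left(-4360\right) = \frac{8}{9} - \frac{4360}{9} = - \frac{4352}{9} \approx -483.56$)
$F = 113$ ($F = 5 \cdot 5 + 88 = 25 + 88 = 113$)
$R = 113$
$\left(z + R\right) + r{\left(2,13 \right)} \left(-5\right) = \left(- \frac{4352}{9} + 113\right) + 129 \left(-5\right) = - \frac{3335}{9} - 645 = - \frac{9140}{9}$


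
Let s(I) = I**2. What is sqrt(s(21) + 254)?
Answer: sqrt(695) ≈ 26.363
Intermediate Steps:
sqrt(s(21) + 254) = sqrt(21**2 + 254) = sqrt(441 + 254) = sqrt(695)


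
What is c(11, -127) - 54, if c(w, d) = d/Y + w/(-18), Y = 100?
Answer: -50293/900 ≈ -55.881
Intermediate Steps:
c(w, d) = -w/18 + d/100 (c(w, d) = d/100 + w/(-18) = d*(1/100) + w*(-1/18) = d/100 - w/18 = -w/18 + d/100)
c(11, -127) - 54 = (-1/18*11 + (1/100)*(-127)) - 54 = (-11/18 - 127/100) - 54 = -1693/900 - 54 = -50293/900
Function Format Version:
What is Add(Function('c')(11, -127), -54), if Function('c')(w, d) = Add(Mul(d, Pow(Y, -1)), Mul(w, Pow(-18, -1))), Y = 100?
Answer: Rational(-50293, 900) ≈ -55.881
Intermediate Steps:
Function('c')(w, d) = Add(Mul(Rational(-1, 18), w), Mul(Rational(1, 100), d)) (Function('c')(w, d) = Add(Mul(d, Pow(100, -1)), Mul(w, Pow(-18, -1))) = Add(Mul(d, Rational(1, 100)), Mul(w, Rational(-1, 18))) = Add(Mul(Rational(1, 100), d), Mul(Rational(-1, 18), w)) = Add(Mul(Rational(-1, 18), w), Mul(Rational(1, 100), d)))
Add(Function('c')(11, -127), -54) = Add(Add(Mul(Rational(-1, 18), 11), Mul(Rational(1, 100), -127)), -54) = Add(Add(Rational(-11, 18), Rational(-127, 100)), -54) = Add(Rational(-1693, 900), -54) = Rational(-50293, 900)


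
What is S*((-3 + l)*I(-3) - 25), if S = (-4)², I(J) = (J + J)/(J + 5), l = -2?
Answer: -160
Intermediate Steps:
I(J) = 2*J/(5 + J) (I(J) = (2*J)/(5 + J) = 2*J/(5 + J))
S = 16
S*((-3 + l)*I(-3) - 25) = 16*((-3 - 2)*(2*(-3)/(5 - 3)) - 25) = 16*(-10*(-3)/2 - 25) = 16*(-5*(-3) - 25) = 16*(15 - 25) = 16*(-10) = -160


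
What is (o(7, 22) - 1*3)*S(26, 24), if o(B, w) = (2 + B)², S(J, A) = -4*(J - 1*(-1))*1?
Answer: -8424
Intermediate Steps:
S(J, A) = -4 - 4*J (S(J, A) = -4*(J + 1)*1 = -4*(1 + J)*1 = (-4 - 4*J)*1 = -4 - 4*J)
(o(7, 22) - 1*3)*S(26, 24) = ((2 + 7)² - 1*3)*(-4 - 4*26) = (9² - 3)*(-4 - 104) = (81 - 3)*(-108) = 78*(-108) = -8424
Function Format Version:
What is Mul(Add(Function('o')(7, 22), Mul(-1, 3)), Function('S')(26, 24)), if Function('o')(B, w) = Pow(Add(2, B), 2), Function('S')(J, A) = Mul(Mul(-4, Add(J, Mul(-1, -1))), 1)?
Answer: -8424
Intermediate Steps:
Function('S')(J, A) = Add(-4, Mul(-4, J)) (Function('S')(J, A) = Mul(Mul(-4, Add(J, 1)), 1) = Mul(Mul(-4, Add(1, J)), 1) = Mul(Add(-4, Mul(-4, J)), 1) = Add(-4, Mul(-4, J)))
Mul(Add(Function('o')(7, 22), Mul(-1, 3)), Function('S')(26, 24)) = Mul(Add(Pow(Add(2, 7), 2), Mul(-1, 3)), Add(-4, Mul(-4, 26))) = Mul(Add(Pow(9, 2), -3), Add(-4, -104)) = Mul(Add(81, -3), -108) = Mul(78, -108) = -8424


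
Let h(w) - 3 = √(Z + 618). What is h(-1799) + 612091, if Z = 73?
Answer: 612094 + √691 ≈ 6.1212e+5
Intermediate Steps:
h(w) = 3 + √691 (h(w) = 3 + √(73 + 618) = 3 + √691)
h(-1799) + 612091 = (3 + √691) + 612091 = 612094 + √691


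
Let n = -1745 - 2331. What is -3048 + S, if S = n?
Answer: -7124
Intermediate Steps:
n = -4076
S = -4076
-3048 + S = -3048 - 4076 = -7124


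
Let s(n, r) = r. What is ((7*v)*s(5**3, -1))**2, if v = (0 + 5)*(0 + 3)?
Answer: 11025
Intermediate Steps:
v = 15 (v = 5*3 = 15)
((7*v)*s(5**3, -1))**2 = ((7*15)*(-1))**2 = (105*(-1))**2 = (-105)**2 = 11025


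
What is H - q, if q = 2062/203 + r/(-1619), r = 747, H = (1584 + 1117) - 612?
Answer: 683377736/328657 ≈ 2079.3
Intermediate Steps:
H = 2089 (H = 2701 - 612 = 2089)
q = 3186737/328657 (q = 2062/203 + 747/(-1619) = 2062*(1/203) + 747*(-1/1619) = 2062/203 - 747/1619 = 3186737/328657 ≈ 9.6962)
H - q = 2089 - 1*3186737/328657 = 2089 - 3186737/328657 = 683377736/328657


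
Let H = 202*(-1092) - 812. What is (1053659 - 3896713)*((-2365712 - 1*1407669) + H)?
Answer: 11357366728958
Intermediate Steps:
H = -221396 (H = -220584 - 812 = -221396)
(1053659 - 3896713)*((-2365712 - 1*1407669) + H) = (1053659 - 3896713)*((-2365712 - 1*1407669) - 221396) = -2843054*((-2365712 - 1407669) - 221396) = -2843054*(-3773381 - 221396) = -2843054*(-3994777) = 11357366728958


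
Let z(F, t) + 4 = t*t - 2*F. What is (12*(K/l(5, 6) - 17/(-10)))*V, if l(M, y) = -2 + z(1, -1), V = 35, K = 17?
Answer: -306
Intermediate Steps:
z(F, t) = -4 + t**2 - 2*F (z(F, t) = -4 + (t*t - 2*F) = -4 + (t**2 - 2*F) = -4 + t**2 - 2*F)
l(M, y) = -7 (l(M, y) = -2 + (-4 + (-1)**2 - 2*1) = -2 + (-4 + 1 - 2) = -2 - 5 = -7)
(12*(K/l(5, 6) - 17/(-10)))*V = (12*(17/(-7) - 17/(-10)))*35 = (12*(17*(-1/7) - 17*(-1/10)))*35 = (12*(-17/7 + 17/10))*35 = (12*(-51/70))*35 = -306/35*35 = -306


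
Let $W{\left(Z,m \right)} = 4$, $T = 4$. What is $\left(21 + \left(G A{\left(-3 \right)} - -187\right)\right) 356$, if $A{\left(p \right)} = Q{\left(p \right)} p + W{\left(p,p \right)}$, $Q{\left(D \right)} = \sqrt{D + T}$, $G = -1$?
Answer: $73692$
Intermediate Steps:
$Q{\left(D \right)} = \sqrt{4 + D}$ ($Q{\left(D \right)} = \sqrt{D + 4} = \sqrt{4 + D}$)
$A{\left(p \right)} = 4 + p \sqrt{4 + p}$ ($A{\left(p \right)} = \sqrt{4 + p} p + 4 = p \sqrt{4 + p} + 4 = 4 + p \sqrt{4 + p}$)
$\left(21 + \left(G A{\left(-3 \right)} - -187\right)\right) 356 = \left(21 - \left(-183 - 3 \sqrt{4 - 3}\right)\right) 356 = \left(21 + \left(- (4 - 3 \sqrt{1}) + 187\right)\right) 356 = \left(21 + \left(- (4 - 3) + 187\right)\right) 356 = \left(21 + \left(\left(-1\right) 1 + 187\right)\right) 356 = \left(21 + \left(-1 + 187\right)\right) 356 = \left(21 + 186\right) 356 = 207 \cdot 356 = 73692$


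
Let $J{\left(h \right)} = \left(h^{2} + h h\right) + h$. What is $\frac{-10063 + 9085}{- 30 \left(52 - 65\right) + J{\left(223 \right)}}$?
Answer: $- \frac{326}{33357} \approx -0.0097731$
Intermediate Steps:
$J{\left(h \right)} = h + 2 h^{2}$ ($J{\left(h \right)} = \left(h^{2} + h^{2}\right) + h = 2 h^{2} + h = h + 2 h^{2}$)
$\frac{-10063 + 9085}{- 30 \left(52 - 65\right) + J{\left(223 \right)}} = \frac{-10063 + 9085}{- 30 \left(52 - 65\right) + 223 \left(1 + 2 \cdot 223\right)} = - \frac{978}{\left(-30\right) \left(-13\right) + 223 \left(1 + 446\right)} = - \frac{978}{390 + 223 \cdot 447} = - \frac{978}{390 + 99681} = - \frac{978}{100071} = \left(-978\right) \frac{1}{100071} = - \frac{326}{33357}$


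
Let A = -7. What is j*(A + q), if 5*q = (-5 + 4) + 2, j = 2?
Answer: -68/5 ≈ -13.600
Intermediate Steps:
q = ⅕ (q = ((-5 + 4) + 2)/5 = (-1 + 2)/5 = (⅕)*1 = ⅕ ≈ 0.20000)
j*(A + q) = 2*(-7 + ⅕) = 2*(-34/5) = -68/5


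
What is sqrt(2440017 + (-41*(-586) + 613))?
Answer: 4*sqrt(154041) ≈ 1569.9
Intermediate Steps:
sqrt(2440017 + (-41*(-586) + 613)) = sqrt(2440017 + (24026 + 613)) = sqrt(2440017 + 24639) = sqrt(2464656) = 4*sqrt(154041)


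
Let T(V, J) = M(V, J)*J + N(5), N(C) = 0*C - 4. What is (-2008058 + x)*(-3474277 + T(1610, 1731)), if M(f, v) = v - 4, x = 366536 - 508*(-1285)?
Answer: 479385626248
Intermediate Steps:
N(C) = -4 (N(C) = 0 - 4 = -4)
x = 1019316 (x = 366536 + 652780 = 1019316)
M(f, v) = -4 + v
T(V, J) = -4 + J*(-4 + J) (T(V, J) = (-4 + J)*J - 4 = J*(-4 + J) - 4 = -4 + J*(-4 + J))
(-2008058 + x)*(-3474277 + T(1610, 1731)) = (-2008058 + 1019316)*(-3474277 + (-4 + 1731*(-4 + 1731))) = -988742*(-3474277 + (-4 + 1731*1727)) = -988742*(-3474277 + (-4 + 2989437)) = -988742*(-3474277 + 2989433) = -988742*(-484844) = 479385626248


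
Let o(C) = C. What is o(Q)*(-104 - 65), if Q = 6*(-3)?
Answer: 3042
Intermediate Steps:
Q = -18
o(Q)*(-104 - 65) = -18*(-104 - 65) = -18*(-169) = 3042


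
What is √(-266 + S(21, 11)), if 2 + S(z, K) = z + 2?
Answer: 7*I*√5 ≈ 15.652*I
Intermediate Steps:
S(z, K) = z (S(z, K) = -2 + (z + 2) = -2 + (2 + z) = z)
√(-266 + S(21, 11)) = √(-266 + 21) = √(-245) = 7*I*√5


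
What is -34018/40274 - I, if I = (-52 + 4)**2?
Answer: -46412657/20137 ≈ -2304.8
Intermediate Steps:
I = 2304 (I = (-48)**2 = 2304)
-34018/40274 - I = -34018/40274 - 1*2304 = -34018*1/40274 - 2304 = -17009/20137 - 2304 = -46412657/20137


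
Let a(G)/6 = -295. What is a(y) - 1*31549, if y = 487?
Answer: -33319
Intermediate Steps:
a(G) = -1770 (a(G) = 6*(-295) = -1770)
a(y) - 1*31549 = -1770 - 1*31549 = -1770 - 31549 = -33319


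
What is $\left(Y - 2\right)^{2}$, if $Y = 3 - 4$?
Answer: $9$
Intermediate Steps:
$Y = -1$
$\left(Y - 2\right)^{2} = \left(-1 - 2\right)^{2} = \left(-3\right)^{2} = 9$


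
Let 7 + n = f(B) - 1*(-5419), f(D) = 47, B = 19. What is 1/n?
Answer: 1/5459 ≈ 0.00018318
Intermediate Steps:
n = 5459 (n = -7 + (47 - 1*(-5419)) = -7 + (47 + 5419) = -7 + 5466 = 5459)
1/n = 1/5459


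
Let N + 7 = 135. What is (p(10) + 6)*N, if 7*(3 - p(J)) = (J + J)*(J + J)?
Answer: -43136/7 ≈ -6162.3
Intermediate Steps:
N = 128 (N = -7 + 135 = 128)
p(J) = 3 - 4*J²/7 (p(J) = 3 - (J + J)*(J + J)/7 = 3 - 2*J*2*J/7 = 3 - 4*J²/7)
(p(10) + 6)*N = ((3 - 4/7*10²) + 6)*128 = ((3 - 4/7*100) + 6)*128 = ((3 - 400/7) + 6)*128 = (-379/7 + 6)*128 = -337/7*128 = -43136/7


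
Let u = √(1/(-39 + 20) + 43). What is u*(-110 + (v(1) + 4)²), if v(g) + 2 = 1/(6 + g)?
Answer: -20660*√969/931 ≈ -690.78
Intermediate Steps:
v(g) = -2 + 1/(6 + g)
u = 4*√969/19 (u = √(1/(-19) + 43) = √(-1/19 + 43) = √(816/19) = 4*√969/19 ≈ 6.5534)
u*(-110 + (v(1) + 4)²) = (4*√969/19)*(-110 + ((-11 - 2*1)/(6 + 1) + 4)²) = (4*√969/19)*(-110 + ((-11 - 2)/7 + 4)²) = (4*√969/19)*(-110 + ((⅐)*(-13) + 4)²) = (4*√969/19)*(-110 + (-13/7 + 4)²) = (4*√969/19)*(-110 + (15/7)²) = (4*√969/19)*(-110 + 225/49) = (4*√969/19)*(-5165/49) = -20660*√969/931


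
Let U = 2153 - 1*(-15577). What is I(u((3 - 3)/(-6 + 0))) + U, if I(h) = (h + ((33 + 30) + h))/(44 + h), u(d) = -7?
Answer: 656059/37 ≈ 17731.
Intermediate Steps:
U = 17730 (U = 2153 + 15577 = 17730)
I(h) = (63 + 2*h)/(44 + h) (I(h) = (h + (63 + h))/(44 + h) = (63 + 2*h)/(44 + h))
I(u((3 - 3)/(-6 + 0))) + U = (63 + 2*(-7))/(44 - 7) + 17730 = (63 - 14)/37 + 17730 = (1/37)*49 + 17730 = 49/37 + 17730 = 656059/37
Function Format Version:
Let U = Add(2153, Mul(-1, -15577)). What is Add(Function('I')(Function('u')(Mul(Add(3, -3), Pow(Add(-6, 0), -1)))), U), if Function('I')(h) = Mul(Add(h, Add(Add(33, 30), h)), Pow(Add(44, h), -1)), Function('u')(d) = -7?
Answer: Rational(656059, 37) ≈ 17731.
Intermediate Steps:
U = 17730 (U = Add(2153, 15577) = 17730)
Function('I')(h) = Mul(Pow(Add(44, h), -1), Add(63, Mul(2, h))) (Function('I')(h) = Mul(Add(h, Add(63, h)), Pow(Add(44, h), -1)) = Mul(Add(63, Mul(2, h)), Pow(Add(44, h), -1)) = Mul(Pow(Add(44, h), -1), Add(63, Mul(2, h))))
Add(Function('I')(Function('u')(Mul(Add(3, -3), Pow(Add(-6, 0), -1)))), U) = Add(Mul(Pow(Add(44, -7), -1), Add(63, Mul(2, -7))), 17730) = Add(Mul(Pow(37, -1), Add(63, -14)), 17730) = Add(Mul(Rational(1, 37), 49), 17730) = Add(Rational(49, 37), 17730) = Rational(656059, 37)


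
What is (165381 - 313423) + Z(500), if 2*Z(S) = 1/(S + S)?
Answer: -296083999/2000 ≈ -1.4804e+5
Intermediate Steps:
Z(S) = 1/(4*S) (Z(S) = 1/(2*(S + S)) = 1/(2*((2*S))) = (1/(2*S))/2 = 1/(4*S))
(165381 - 313423) + Z(500) = (165381 - 313423) + (¼)/500 = -148042 + (¼)*(1/500) = -148042 + 1/2000 = -296083999/2000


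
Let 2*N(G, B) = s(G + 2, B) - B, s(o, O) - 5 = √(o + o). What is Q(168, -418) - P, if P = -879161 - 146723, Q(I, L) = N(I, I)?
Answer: 2051605/2 + √85 ≈ 1.0258e+6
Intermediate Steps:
s(o, O) = 5 + √2*√o (s(o, O) = 5 + √(o + o) = 5 + √(2*o) = 5 + √2*√o)
N(G, B) = 5/2 - B/2 + √2*√(2 + G)/2 (N(G, B) = ((5 + √2*√(G + 2)) - B)/2 = ((5 + √2*√(2 + G)) - B)/2 = (5 - B + √2*√(2 + G))/2 = 5/2 - B/2 + √2*√(2 + G)/2)
Q(I, L) = 5/2 + √(4 + 2*I)/2 - I/2
P = -1025884
Q(168, -418) - P = (5/2 + √(4 + 2*168)/2 - ½*168) - 1*(-1025884) = (5/2 + √(4 + 336)/2 - 84) + 1025884 = (5/2 + √340/2 - 84) + 1025884 = (5/2 + (2*√85)/2 - 84) + 1025884 = (5/2 + √85 - 84) + 1025884 = (-163/2 + √85) + 1025884 = 2051605/2 + √85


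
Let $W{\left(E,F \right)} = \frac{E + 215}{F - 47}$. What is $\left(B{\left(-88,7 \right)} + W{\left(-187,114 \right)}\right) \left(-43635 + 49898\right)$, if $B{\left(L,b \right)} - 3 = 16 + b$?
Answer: $\frac{11085510}{67} \approx 1.6546 \cdot 10^{5}$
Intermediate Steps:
$B{\left(L,b \right)} = 19 + b$ ($B{\left(L,b \right)} = 3 + \left(16 + b\right) = 19 + b$)
$W{\left(E,F \right)} = \frac{215 + E}{-47 + F}$
$\left(B{\left(-88,7 \right)} + W{\left(-187,114 \right)}\right) \left(-43635 + 49898\right) = \left(\left(19 + 7\right) + \frac{215 - 187}{-47 + 114}\right) \left(-43635 + 49898\right) = \left(26 + \frac{1}{67} \cdot 28\right) 6263 = \left(26 + \frac{28}{67}\right) 6263 = \frac{1770}{67} \cdot 6263 = \frac{11085510}{67}$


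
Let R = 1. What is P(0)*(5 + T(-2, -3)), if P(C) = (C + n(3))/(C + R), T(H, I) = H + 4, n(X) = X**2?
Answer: 63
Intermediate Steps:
T(H, I) = 4 + H
P(C) = (9 + C)/(1 + C) (P(C) = (C + 3**2)/(C + 1) = (C + 9)/(1 + C) = (9 + C)/(1 + C))
P(0)*(5 + T(-2, -3)) = ((9 + 0)/(1 + 0))*(5 + (4 - 2)) = (9/1)*(5 + 2) = (1*9)*7 = 9*7 = 63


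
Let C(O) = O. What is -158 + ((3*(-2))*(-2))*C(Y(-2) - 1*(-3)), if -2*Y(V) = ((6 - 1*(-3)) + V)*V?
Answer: -38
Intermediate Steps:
Y(V) = -V*(9 + V)/2 (Y(V) = -((6 - 1*(-3)) + V)*V/2 = -((6 + 3) + V)*V/2 = -(9 + V)*V/2 = -V*(9 + V)/2)
-158 + ((3*(-2))*(-2))*C(Y(-2) - 1*(-3)) = -158 + ((3*(-2))*(-2))*(-1/2*(-2)*(9 - 2) - 1*(-3)) = -158 + (-6*(-2))*(-1/2*(-2)*7 + 3) = -158 + 12*(7 + 3) = -158 + 12*10 = -158 + 120 = -38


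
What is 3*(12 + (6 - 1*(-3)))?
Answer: 63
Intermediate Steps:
3*(12 + (6 - 1*(-3))) = 3*(12 + (6 + 3)) = 3*(12 + 9) = 3*21 = 63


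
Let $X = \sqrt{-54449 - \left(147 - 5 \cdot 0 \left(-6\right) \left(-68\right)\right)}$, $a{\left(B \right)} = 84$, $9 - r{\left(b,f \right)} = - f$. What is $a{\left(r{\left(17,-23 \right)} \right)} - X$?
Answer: $84 - 2 i \sqrt{13649} \approx 84.0 - 233.66 i$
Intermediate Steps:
$r{\left(b,f \right)} = 9 + f$ ($r{\left(b,f \right)} = 9 - - f = 9 + f$)
$X = 2 i \sqrt{13649}$ ($X = \sqrt{-54449 - \left(147 - 0 \left(-6\right) \left(-68\right)\right)} = \sqrt{-54449 + \left(0 \left(-68\right) - 147\right)} = \sqrt{-54449 + \left(0 - 147\right)} = \sqrt{-54449 - 147} = \sqrt{-54596} = 2 i \sqrt{13649} \approx 233.66 i$)
$a{\left(r{\left(17,-23 \right)} \right)} - X = 84 - 2 i \sqrt{13649}$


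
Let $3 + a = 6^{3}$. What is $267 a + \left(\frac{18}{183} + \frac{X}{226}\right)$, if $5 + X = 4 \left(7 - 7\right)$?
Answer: $\frac{784024657}{13786} \approx 56871.0$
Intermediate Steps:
$X = -5$ ($X = -5 + 4 \left(7 - 7\right) = -5 + 4 \cdot 0 = -5 + 0 = -5$)
$a = 213$ ($a = -3 + 6^{3} = -3 + 216 = 213$)
$267 a + \left(\frac{18}{183} + \frac{X}{226}\right) = 267 \cdot 213 + \left(\frac{18}{183} - \frac{5}{226}\right) = 56871 + \left(18 \cdot \frac{1}{183} - \frac{5}{226}\right) = 56871 + \left(\frac{6}{61} - \frac{5}{226}\right) = 56871 + \frac{1051}{13786} = \frac{784024657}{13786}$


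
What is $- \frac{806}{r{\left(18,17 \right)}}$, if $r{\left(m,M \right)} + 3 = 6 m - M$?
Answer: $- \frac{403}{44} \approx -9.1591$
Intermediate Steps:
$r{\left(m,M \right)} = -3 - M + 6 m$ ($r{\left(m,M \right)} = -3 - \left(M - 6 m\right) = -3 - M + 6 m$)
$- \frac{806}{r{\left(18,17 \right)}} = - \frac{806}{-3 - 17 + 6 \cdot 18} = - \frac{806}{-3 - 17 + 108} = - \frac{806}{88} = \left(-806\right) \frac{1}{88} = - \frac{403}{44}$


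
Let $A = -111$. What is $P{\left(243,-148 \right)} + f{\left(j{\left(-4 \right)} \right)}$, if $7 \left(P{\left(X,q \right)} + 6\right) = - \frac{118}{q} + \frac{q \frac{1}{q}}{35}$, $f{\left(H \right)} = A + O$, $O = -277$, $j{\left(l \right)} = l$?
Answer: $- \frac{7141081}{18130} \approx -393.88$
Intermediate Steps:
$f{\left(H \right)} = -388$ ($f{\left(H \right)} = -111 - 277 = -388$)
$P{\left(X,q \right)} = - \frac{1469}{245} - \frac{118}{7 q}$ ($P{\left(X,q \right)} = -6 + \frac{- \frac{118}{q} + \frac{q \frac{1}{q}}{35}}{7} = -6 + \frac{- \frac{118}{q} + 1 \cdot \frac{1}{35}}{7} = -6 + \frac{- \frac{118}{q} + \frac{1}{35}}{7} = -6 + \frac{\frac{1}{35} - \frac{118}{q}}{7} = -6 + \left(\frac{1}{245} - \frac{118}{7 q}\right) = - \frac{1469}{245} - \frac{118}{7 q}$)
$P{\left(243,-148 \right)} + f{\left(j{\left(-4 \right)} \right)} = \frac{-4130 - -217412}{245 \left(-148\right)} - 388 = \frac{1}{245} \left(- \frac{1}{148}\right) \left(-4130 + 217412\right) - 388 = \frac{1}{245} \left(- \frac{1}{148}\right) 213282 - 388 = - \frac{106641}{18130} - 388 = - \frac{7141081}{18130}$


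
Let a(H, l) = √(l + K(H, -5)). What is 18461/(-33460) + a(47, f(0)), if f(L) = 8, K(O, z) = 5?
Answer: -18461/33460 + √13 ≈ 3.0538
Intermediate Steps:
a(H, l) = √(5 + l) (a(H, l) = √(l + 5) = √(5 + l))
18461/(-33460) + a(47, f(0)) = 18461/(-33460) + √(5 + 8) = 18461*(-1/33460) + √13 = -18461/33460 + √13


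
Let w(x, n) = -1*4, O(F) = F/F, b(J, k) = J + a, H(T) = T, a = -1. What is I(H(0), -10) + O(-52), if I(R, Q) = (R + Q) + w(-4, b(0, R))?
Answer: -13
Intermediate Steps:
b(J, k) = -1 + J (b(J, k) = J - 1 = -1 + J)
O(F) = 1
w(x, n) = -4
I(R, Q) = -4 + Q + R (I(R, Q) = (R + Q) - 4 = (Q + R) - 4 = -4 + Q + R)
I(H(0), -10) + O(-52) = (-4 - 10 + 0) + 1 = -14 + 1 = -13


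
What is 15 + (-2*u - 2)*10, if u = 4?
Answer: -85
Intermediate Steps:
15 + (-2*u - 2)*10 = 15 + (-2*4 - 2)*10 = 15 + (-8 - 2)*10 = 15 - 10*10 = 15 - 100 = -85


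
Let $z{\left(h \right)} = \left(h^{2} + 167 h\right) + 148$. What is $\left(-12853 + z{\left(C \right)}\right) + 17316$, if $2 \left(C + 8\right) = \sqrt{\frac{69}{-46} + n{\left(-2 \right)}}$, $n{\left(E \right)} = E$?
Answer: $\frac{26705}{8} + \frac{151 i \sqrt{14}}{4} \approx 3338.1 + 141.25 i$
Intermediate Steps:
$C = -8 + \frac{i \sqrt{14}}{4}$ ($C = -8 + \frac{\sqrt{\frac{69}{-46} - 2}}{2} = -8 + \frac{\sqrt{69 \left(- \frac{1}{46}\right) - 2}}{2} = -8 + \frac{\sqrt{- \frac{3}{2} - 2}}{2} = -8 + \frac{\sqrt{- \frac{7}{2}}}{2} = -8 + \frac{\frac{1}{2} i \sqrt{14}}{2} = -8 + \frac{i \sqrt{14}}{4} \approx -8.0 + 0.93541 i$)
$z{\left(h \right)} = 148 + h^{2} + 167 h$
$\left(-12853 + z{\left(C \right)}\right) + 17316 = \left(-12853 + \left(148 + \left(-8 + \frac{i \sqrt{14}}{4}\right)^{2} + 167 \left(-8 + \frac{i \sqrt{14}}{4}\right)\right)\right) + 17316 = \left(-12853 + \left(148 + \left(-8 + \frac{i \sqrt{14}}{4}\right)^{2} - \left(1336 - \frac{167 i \sqrt{14}}{4}\right)\right)\right) + 17316 = \left(-12853 + \left(-1188 + \left(-8 + \frac{i \sqrt{14}}{4}\right)^{2} + \frac{167 i \sqrt{14}}{4}\right)\right) + 17316 = \left(-14041 + \left(-8 + \frac{i \sqrt{14}}{4}\right)^{2} + \frac{167 i \sqrt{14}}{4}\right) + 17316 = 3275 + \left(-8 + \frac{i \sqrt{14}}{4}\right)^{2} + \frac{167 i \sqrt{14}}{4}$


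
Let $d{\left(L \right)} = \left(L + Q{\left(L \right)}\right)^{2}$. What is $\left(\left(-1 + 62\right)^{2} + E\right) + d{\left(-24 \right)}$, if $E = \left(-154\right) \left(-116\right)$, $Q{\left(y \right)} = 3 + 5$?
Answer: $21841$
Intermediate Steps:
$Q{\left(y \right)} = 8$
$E = 17864$
$d{\left(L \right)} = \left(8 + L\right)^{2}$ ($d{\left(L \right)} = \left(L + 8\right)^{2} = \left(8 + L\right)^{2}$)
$\left(\left(-1 + 62\right)^{2} + E\right) + d{\left(-24 \right)} = \left(\left(-1 + 62\right)^{2} + 17864\right) + \left(8 - 24\right)^{2} = \left(61^{2} + 17864\right) + \left(-16\right)^{2} = \left(3721 + 17864\right) + 256 = 21585 + 256 = 21841$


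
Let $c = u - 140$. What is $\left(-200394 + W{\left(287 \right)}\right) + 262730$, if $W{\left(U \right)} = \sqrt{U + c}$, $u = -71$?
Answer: $62336 + 2 \sqrt{19} \approx 62345.0$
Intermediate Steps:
$c = -211$ ($c = -71 - 140 = -211$)
$W{\left(U \right)} = \sqrt{-211 + U}$ ($W{\left(U \right)} = \sqrt{U - 211} = \sqrt{-211 + U}$)
$\left(-200394 + W{\left(287 \right)}\right) + 262730 = \left(-200394 + \sqrt{-211 + 287}\right) + 262730 = \left(-200394 + \sqrt{76}\right) + 262730 = \left(-200394 + 2 \sqrt{19}\right) + 262730 = 62336 + 2 \sqrt{19}$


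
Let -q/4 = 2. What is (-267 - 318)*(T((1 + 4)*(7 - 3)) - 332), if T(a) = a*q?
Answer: 287820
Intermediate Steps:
q = -8 (q = -4*2 = -8)
T(a) = -8*a (T(a) = a*(-8) = -8*a)
(-267 - 318)*(T((1 + 4)*(7 - 3)) - 332) = (-267 - 318)*(-8*(1 + 4)*(7 - 3) - 332) = -585*(-40*4 - 332) = -585*(-8*20 - 332) = -585*(-160 - 332) = -585*(-492) = 287820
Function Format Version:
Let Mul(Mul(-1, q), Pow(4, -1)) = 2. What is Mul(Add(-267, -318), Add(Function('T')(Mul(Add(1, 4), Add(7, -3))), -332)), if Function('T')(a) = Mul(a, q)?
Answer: 287820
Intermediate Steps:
q = -8 (q = Mul(-4, 2) = -8)
Function('T')(a) = Mul(-8, a) (Function('T')(a) = Mul(a, -8) = Mul(-8, a))
Mul(Add(-267, -318), Add(Function('T')(Mul(Add(1, 4), Add(7, -3))), -332)) = Mul(Add(-267, -318), Add(Mul(-8, Mul(Add(1, 4), Add(7, -3))), -332)) = Mul(-585, Add(Mul(-8, Mul(5, 4)), -332)) = Mul(-585, Add(Mul(-8, 20), -332)) = Mul(-585, Add(-160, -332)) = Mul(-585, -492) = 287820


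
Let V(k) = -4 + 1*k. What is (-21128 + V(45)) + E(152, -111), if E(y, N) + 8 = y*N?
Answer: -37967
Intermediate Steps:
V(k) = -4 + k
E(y, N) = -8 + N*y (E(y, N) = -8 + y*N = -8 + N*y)
(-21128 + V(45)) + E(152, -111) = (-21128 + (-4 + 45)) + (-8 - 111*152) = (-21128 + 41) + (-8 - 16872) = -21087 - 16880 = -37967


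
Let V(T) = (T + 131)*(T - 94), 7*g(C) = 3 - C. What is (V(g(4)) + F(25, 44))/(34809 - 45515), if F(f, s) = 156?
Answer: 298000/262297 ≈ 1.1361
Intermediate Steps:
g(C) = 3/7 - C/7 (g(C) = (3 - C)/7 = 3/7 - C/7)
V(T) = (-94 + T)*(131 + T) (V(T) = (131 + T)*(-94 + T) = (-94 + T)*(131 + T))
(V(g(4)) + F(25, 44))/(34809 - 45515) = ((-12314 + (3/7 - 1/7*4)**2 + 37*(3/7 - 1/7*4)) + 156)/(34809 - 45515) = ((-12314 + (3/7 - 4/7)**2 + 37*(3/7 - 4/7)) + 156)/(-10706) = ((-12314 + (-1/7)**2 + 37*(-1/7)) + 156)*(-1/10706) = ((-12314 + 1/49 - 37/7) + 156)*(-1/10706) = (-603644/49 + 156)*(-1/10706) = -596000/49*(-1/10706) = 298000/262297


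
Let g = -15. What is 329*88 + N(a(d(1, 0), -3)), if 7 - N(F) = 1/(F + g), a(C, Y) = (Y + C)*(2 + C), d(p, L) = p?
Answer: 608140/21 ≈ 28959.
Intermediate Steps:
a(C, Y) = (2 + C)*(C + Y) (a(C, Y) = (C + Y)*(2 + C) = (2 + C)*(C + Y))
N(F) = 7 - 1/(-15 + F) (N(F) = 7 - 1/(F - 15) = 7 - 1/(-15 + F))
329*88 + N(a(d(1, 0), -3)) = 329*88 + (-106 + 7*(1² + 2*1 + 2*(-3) + 1*(-3)))/(-15 + (1² + 2*1 + 2*(-3) + 1*(-3))) = 28952 + (-106 + 7*(1 + 2 - 6 - 3))/(-15 + (1 + 2 - 6 - 3)) = 28952 + (-106 + 7*(-6))/(-15 - 6) = 28952 + (-106 - 42)/(-21) = 28952 - 1/21*(-148) = 28952 + 148/21 = 608140/21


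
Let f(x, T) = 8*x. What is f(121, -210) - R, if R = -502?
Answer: 1470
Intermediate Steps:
f(121, -210) - R = 8*121 - 1*(-502) = 968 + 502 = 1470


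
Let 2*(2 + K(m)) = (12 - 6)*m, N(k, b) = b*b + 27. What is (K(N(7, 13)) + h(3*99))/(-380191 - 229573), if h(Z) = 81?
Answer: -667/609764 ≈ -0.0010939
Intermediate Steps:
N(k, b) = 27 + b² (N(k, b) = b² + 27 = 27 + b²)
K(m) = -2 + 3*m (K(m) = -2 + ((12 - 6)*m)/2 = -2 + (6*m)/2 = -2 + 3*m)
(K(N(7, 13)) + h(3*99))/(-380191 - 229573) = ((-2 + 3*(27 + 13²)) + 81)/(-380191 - 229573) = ((-2 + 3*(27 + 169)) + 81)/(-609764) = ((-2 + 3*196) + 81)*(-1/609764) = ((-2 + 588) + 81)*(-1/609764) = (586 + 81)*(-1/609764) = 667*(-1/609764) = -667/609764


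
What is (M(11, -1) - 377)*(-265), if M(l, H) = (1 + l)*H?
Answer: 103085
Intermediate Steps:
M(l, H) = H*(1 + l)
(M(11, -1) - 377)*(-265) = (-(1 + 11) - 377)*(-265) = (-1*12 - 377)*(-265) = (-12 - 377)*(-265) = -389*(-265) = 103085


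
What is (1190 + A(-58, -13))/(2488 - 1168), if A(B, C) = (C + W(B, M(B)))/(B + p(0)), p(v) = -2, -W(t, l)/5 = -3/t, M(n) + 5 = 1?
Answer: 4141969/4593600 ≈ 0.90168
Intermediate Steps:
M(n) = -4 (M(n) = -5 + 1 = -4)
W(t, l) = 15/t (W(t, l) = -(-15)/t = 15/t)
A(B, C) = (C + 15/B)/(-2 + B) (A(B, C) = (C + 15/B)/(B - 2) = (C + 15/B)/(-2 + B))
(1190 + A(-58, -13))/(2488 - 1168) = (1190 + (15 - 58*(-13))/((-58)*(-2 - 58)))/(2488 - 1168) = (1190 - 1/58*(15 + 754)/(-60))/1320 = (1190 - 1/58*(-1/60)*769)*(1/1320) = (1190 + 769/3480)*(1/1320) = (4141969/3480)*(1/1320) = 4141969/4593600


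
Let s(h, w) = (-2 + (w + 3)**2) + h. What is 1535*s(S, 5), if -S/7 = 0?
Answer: 95170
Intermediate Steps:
S = 0 (S = -7*0 = 0)
s(h, w) = -2 + h + (3 + w)**2 (s(h, w) = (-2 + (3 + w)**2) + h = -2 + h + (3 + w)**2)
1535*s(S, 5) = 1535*(-2 + 0 + (3 + 5)**2) = 1535*(-2 + 0 + 8**2) = 1535*(-2 + 0 + 64) = 1535*62 = 95170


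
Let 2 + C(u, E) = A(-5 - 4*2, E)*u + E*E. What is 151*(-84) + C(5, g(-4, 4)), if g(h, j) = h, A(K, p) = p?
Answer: -12690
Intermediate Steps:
C(u, E) = -2 + E**2 + E*u (C(u, E) = -2 + (E*u + E*E) = -2 + (E*u + E**2) = -2 + (E**2 + E*u) = -2 + E**2 + E*u)
151*(-84) + C(5, g(-4, 4)) = 151*(-84) + (-2 + (-4)**2 - 4*5) = -12684 + (-2 + 16 - 20) = -12684 - 6 = -12690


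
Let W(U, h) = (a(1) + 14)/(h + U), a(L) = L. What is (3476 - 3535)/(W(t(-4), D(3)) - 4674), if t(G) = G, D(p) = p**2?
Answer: 59/4671 ≈ 0.012631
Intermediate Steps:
W(U, h) = 15/(U + h) (W(U, h) = (1 + 14)/(h + U) = 15/(U + h))
(3476 - 3535)/(W(t(-4), D(3)) - 4674) = (3476 - 3535)/(15/(-4 + 3**2) - 4674) = -59/(15/(-4 + 9) - 4674) = -59/(15/5 - 4674) = -59/(15*(1/5) - 4674) = -59/(3 - 4674) = -59/(-4671) = -59*(-1/4671) = 59/4671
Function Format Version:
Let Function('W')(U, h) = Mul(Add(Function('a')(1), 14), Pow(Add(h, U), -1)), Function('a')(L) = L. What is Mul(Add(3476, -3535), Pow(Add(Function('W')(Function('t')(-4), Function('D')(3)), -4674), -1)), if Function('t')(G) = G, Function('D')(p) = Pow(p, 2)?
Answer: Rational(59, 4671) ≈ 0.012631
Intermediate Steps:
Function('W')(U, h) = Mul(15, Pow(Add(U, h), -1)) (Function('W')(U, h) = Mul(Add(1, 14), Pow(Add(h, U), -1)) = Mul(15, Pow(Add(U, h), -1)))
Mul(Add(3476, -3535), Pow(Add(Function('W')(Function('t')(-4), Function('D')(3)), -4674), -1)) = Mul(Add(3476, -3535), Pow(Add(Mul(15, Pow(Add(-4, Pow(3, 2)), -1)), -4674), -1)) = Mul(-59, Pow(Add(Mul(15, Pow(Add(-4, 9), -1)), -4674), -1)) = Mul(-59, Pow(Add(Mul(15, Pow(5, -1)), -4674), -1)) = Mul(-59, Pow(Add(Mul(15, Rational(1, 5)), -4674), -1)) = Mul(-59, Pow(Add(3, -4674), -1)) = Mul(-59, Pow(-4671, -1)) = Mul(-59, Rational(-1, 4671)) = Rational(59, 4671)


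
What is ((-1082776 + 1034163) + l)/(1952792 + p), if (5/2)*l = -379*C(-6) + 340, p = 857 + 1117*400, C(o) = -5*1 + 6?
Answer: -243143/12002245 ≈ -0.020258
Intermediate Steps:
C(o) = 1 (C(o) = -5 + 6 = 1)
p = 447657 (p = 857 + 446800 = 447657)
l = -78/5 (l = 2*(-379*1 + 340)/5 = 2*(-379 + 340)/5 = (⅖)*(-39) = -78/5 ≈ -15.600)
((-1082776 + 1034163) + l)/(1952792 + p) = ((-1082776 + 1034163) - 78/5)/(1952792 + 447657) = (-48613 - 78/5)/2400449 = -243143/5*1/2400449 = -243143/12002245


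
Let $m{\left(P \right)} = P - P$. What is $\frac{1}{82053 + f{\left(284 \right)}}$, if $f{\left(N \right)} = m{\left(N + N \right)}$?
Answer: $\frac{1}{82053} \approx 1.2187 \cdot 10^{-5}$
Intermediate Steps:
$m{\left(P \right)} = 0$
$f{\left(N \right)} = 0$
$\frac{1}{82053 + f{\left(284 \right)}} = \frac{1}{82053 + 0} = \frac{1}{82053}$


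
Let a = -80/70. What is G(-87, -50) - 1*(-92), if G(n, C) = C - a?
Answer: 302/7 ≈ 43.143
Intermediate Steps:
a = -8/7 (a = -80*1/70 = -8/7 ≈ -1.1429)
G(n, C) = 8/7 + C (G(n, C) = C - 1*(-8/7) = C + 8/7 = 8/7 + C)
G(-87, -50) - 1*(-92) = (8/7 - 50) - 1*(-92) = -342/7 + 92 = 302/7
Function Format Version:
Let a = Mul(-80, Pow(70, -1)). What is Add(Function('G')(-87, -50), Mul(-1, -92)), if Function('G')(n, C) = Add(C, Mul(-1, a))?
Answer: Rational(302, 7) ≈ 43.143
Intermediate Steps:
a = Rational(-8, 7) (a = Mul(-80, Rational(1, 70)) = Rational(-8, 7) ≈ -1.1429)
Function('G')(n, C) = Add(Rational(8, 7), C) (Function('G')(n, C) = Add(C, Mul(-1, Rational(-8, 7))) = Add(C, Rational(8, 7)) = Add(Rational(8, 7), C))
Add(Function('G')(-87, -50), Mul(-1, -92)) = Add(Add(Rational(8, 7), -50), Mul(-1, -92)) = Add(Rational(-342, 7), 92) = Rational(302, 7)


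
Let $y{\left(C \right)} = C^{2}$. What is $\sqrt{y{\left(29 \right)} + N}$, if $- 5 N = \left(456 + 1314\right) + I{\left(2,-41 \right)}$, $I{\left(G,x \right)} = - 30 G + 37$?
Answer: $\frac{\sqrt{12290}}{5} \approx 22.172$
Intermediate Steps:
$I{\left(G,x \right)} = 37 - 30 G$
$N = - \frac{1747}{5}$ ($N = - \frac{\left(456 + 1314\right) + \left(37 - 60\right)}{5} = - \frac{1770 + \left(37 - 60\right)}{5} = - \frac{1770 - 23}{5} = \left(- \frac{1}{5}\right) 1747 = - \frac{1747}{5} \approx -349.4$)
$\sqrt{y{\left(29 \right)} + N} = \sqrt{29^{2} - \frac{1747}{5}} = \sqrt{841 - \frac{1747}{5}} = \sqrt{\frac{2458}{5}} = \frac{\sqrt{12290}}{5}$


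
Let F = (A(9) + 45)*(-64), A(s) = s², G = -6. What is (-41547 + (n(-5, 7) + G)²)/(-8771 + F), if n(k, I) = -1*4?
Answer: 5921/2405 ≈ 2.4620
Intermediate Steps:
n(k, I) = -4
F = -8064 (F = (9² + 45)*(-64) = (81 + 45)*(-64) = 126*(-64) = -8064)
(-41547 + (n(-5, 7) + G)²)/(-8771 + F) = (-41547 + (-4 - 6)²)/(-8771 - 8064) = (-41547 + (-10)²)/(-16835) = (-41547 + 100)*(-1/16835) = -41447*(-1/16835) = 5921/2405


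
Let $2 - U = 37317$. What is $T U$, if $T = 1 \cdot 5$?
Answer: $-186575$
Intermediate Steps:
$T = 5$
$U = -37315$ ($U = 2 - 37317 = -37315$)
$T U = 5 \left(-37315\right) = -186575$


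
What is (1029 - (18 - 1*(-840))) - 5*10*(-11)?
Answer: 721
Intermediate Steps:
(1029 - (18 - 1*(-840))) - 5*10*(-11) = (1029 - (18 + 840)) - 50*(-11) = (1029 - 1*858) + 550 = (1029 - 858) + 550 = 171 + 550 = 721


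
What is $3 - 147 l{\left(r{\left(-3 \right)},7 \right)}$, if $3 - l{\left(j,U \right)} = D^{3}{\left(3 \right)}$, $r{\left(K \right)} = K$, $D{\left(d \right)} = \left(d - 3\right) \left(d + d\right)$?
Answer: $-438$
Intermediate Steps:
$D{\left(d \right)} = 2 d \left(-3 + d\right)$ ($D{\left(d \right)} = \left(-3 + d\right) 2 d = 2 d \left(-3 + d\right)$)
$l{\left(j,U \right)} = 3$ ($l{\left(j,U \right)} = 3 - \left(2 \cdot 3 \left(-3 + 3\right)\right)^{3} = 3 - \left(2 \cdot 3 \cdot 0\right)^{3} = 3 - 0^{3} = 3 - 0 = 3 + 0 = 3$)
$3 - 147 l{\left(r{\left(-3 \right)},7 \right)} = 3 - 441 = -438$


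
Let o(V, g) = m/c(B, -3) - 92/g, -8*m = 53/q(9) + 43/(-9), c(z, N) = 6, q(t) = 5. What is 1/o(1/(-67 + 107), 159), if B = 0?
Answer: -57240/40063 ≈ -1.4287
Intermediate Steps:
m = -131/180 (m = -(53/5 + 43/(-9))/8 = -(53*(⅕) + 43*(-⅑))/8 = -(53/5 - 43/9)/8 = -⅛*262/45 = -131/180 ≈ -0.72778)
o(V, g) = -131/1080 - 92/g (o(V, g) = -131/180/6 - 92/g = -131/180*⅙ - 92/g = -131/1080 - 92/g)
1/o(1/(-67 + 107), 159) = 1/(-131/1080 - 92/159) = 1/(-40063/57240) = -57240/40063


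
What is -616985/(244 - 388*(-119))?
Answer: -616985/46416 ≈ -13.293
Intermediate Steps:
-616985/(244 - 388*(-119)) = -616985/(244 + 46172) = -616985/46416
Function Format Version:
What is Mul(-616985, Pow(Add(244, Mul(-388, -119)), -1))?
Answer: Rational(-616985, 46416) ≈ -13.293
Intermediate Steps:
Mul(-616985, Pow(Add(244, Mul(-388, -119)), -1)) = Mul(-616985, Pow(Add(244, 46172), -1)) = Mul(-616985, Pow(46416, -1)) = Mul(-616985, Rational(1, 46416)) = Rational(-616985, 46416)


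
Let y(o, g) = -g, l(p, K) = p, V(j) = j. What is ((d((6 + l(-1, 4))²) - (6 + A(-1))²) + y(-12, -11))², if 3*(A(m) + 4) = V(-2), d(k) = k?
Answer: 94864/81 ≈ 1171.2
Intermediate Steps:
A(m) = -14/3 (A(m) = -4 + (⅓)*(-2) = -4 - ⅔ = -14/3)
((d((6 + l(-1, 4))²) - (6 + A(-1))²) + y(-12, -11))² = (((6 - 1)² - (6 - 14/3)²) - 1*(-11))² = ((5² - (4/3)²) + 11)² = ((25 - 1*16/9) + 11)² = ((25 - 16/9) + 11)² = (209/9 + 11)² = (308/9)² = 94864/81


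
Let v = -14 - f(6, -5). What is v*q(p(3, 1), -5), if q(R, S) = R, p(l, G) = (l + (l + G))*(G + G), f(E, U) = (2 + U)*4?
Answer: -28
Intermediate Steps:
f(E, U) = 8 + 4*U
p(l, G) = 2*G*(G + 2*l) (p(l, G) = (l + (G + l))*(2*G) = (G + 2*l)*(2*G) = 2*G*(G + 2*l))
v = -2 (v = -14 - (8 + 4*(-5)) = -14 - (8 - 20) = -14 - 1*(-12) = -14 + 12 = -2)
v*q(p(3, 1), -5) = -4*(1 + 2*3) = -4*(1 + 6) = -4*7 = -2*14 = -28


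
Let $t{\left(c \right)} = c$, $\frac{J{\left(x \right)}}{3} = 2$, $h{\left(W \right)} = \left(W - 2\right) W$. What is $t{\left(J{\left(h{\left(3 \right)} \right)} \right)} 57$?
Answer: $342$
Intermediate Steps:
$h{\left(W \right)} = W \left(-2 + W\right)$ ($h{\left(W \right)} = \left(-2 + W\right) W = W \left(-2 + W\right)$)
$J{\left(x \right)} = 6$ ($J{\left(x \right)} = 3 \cdot 2 = 6$)
$t{\left(J{\left(h{\left(3 \right)} \right)} \right)} 57 = 6 \cdot 57 = 342$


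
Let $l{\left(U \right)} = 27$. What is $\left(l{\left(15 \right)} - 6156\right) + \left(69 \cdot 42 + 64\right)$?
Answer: $-3167$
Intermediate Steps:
$\left(l{\left(15 \right)} - 6156\right) + \left(69 \cdot 42 + 64\right) = \left(27 - 6156\right) + \left(69 \cdot 42 + 64\right) = -6129 + \left(2898 + 64\right) = -6129 + 2962 = -3167$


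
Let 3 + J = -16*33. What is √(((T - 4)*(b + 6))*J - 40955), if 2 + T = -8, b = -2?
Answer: I*√11219 ≈ 105.92*I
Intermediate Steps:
T = -10 (T = -2 - 8 = -10)
J = -531 (J = -3 - 16*33 = -3 - 528 = -531)
√(((T - 4)*(b + 6))*J - 40955) = √(((-10 - 4)*(-2 + 6))*(-531) - 40955) = √(-14*4*(-531) - 40955) = √(-56*(-531) - 40955) = √(29736 - 40955) = √(-11219) = I*√11219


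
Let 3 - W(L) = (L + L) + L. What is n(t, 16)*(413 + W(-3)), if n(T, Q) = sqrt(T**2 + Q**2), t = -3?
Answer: 425*sqrt(265) ≈ 6918.5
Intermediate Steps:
W(L) = 3 - 3*L (W(L) = 3 - ((L + L) + L) = 3 - (2*L + L) = 3 - 3*L)
n(T, Q) = sqrt(Q**2 + T**2)
n(t, 16)*(413 + W(-3)) = sqrt(16**2 + (-3)**2)*(413 + (3 - 3*(-3))) = sqrt(256 + 9)*(413 + (3 + 9)) = sqrt(265)*(413 + 12) = sqrt(265)*425 = 425*sqrt(265)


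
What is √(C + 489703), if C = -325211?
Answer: 2*√41123 ≈ 405.58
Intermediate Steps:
√(C + 489703) = √(-325211 + 489703) = √164492 = 2*√41123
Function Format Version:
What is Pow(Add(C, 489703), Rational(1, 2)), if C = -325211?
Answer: Mul(2, Pow(41123, Rational(1, 2))) ≈ 405.58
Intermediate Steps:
Pow(Add(C, 489703), Rational(1, 2)) = Pow(Add(-325211, 489703), Rational(1, 2)) = Pow(164492, Rational(1, 2)) = Mul(2, Pow(41123, Rational(1, 2)))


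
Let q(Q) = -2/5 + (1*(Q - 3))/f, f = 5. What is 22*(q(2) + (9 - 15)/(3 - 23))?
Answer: -33/5 ≈ -6.6000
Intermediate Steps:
q(Q) = -1 + Q/5 (q(Q) = -2/5 + (1*(Q - 3))/5 = -2*1/5 + (1*(-3 + Q))*(1/5) = -2/5 + (-3 + Q)*(1/5) = -2/5 + (-3/5 + Q/5) = -1 + Q/5)
22*(q(2) + (9 - 15)/(3 - 23)) = 22*((-1 + (1/5)*2) + (9 - 15)/(3 - 23)) = 22*((-1 + 2/5) - 6/(-20)) = 22*(-3/5 - 6*(-1/20)) = 22*(-3/5 + 3/10) = 22*(-3/10) = -33/5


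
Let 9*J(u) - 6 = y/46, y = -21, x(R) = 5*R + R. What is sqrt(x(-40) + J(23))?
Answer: I*sqrt(4558830)/138 ≈ 15.472*I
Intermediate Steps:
x(R) = 6*R
J(u) = 85/138 (J(u) = 2/3 + (-21/46)/9 = 2/3 + (-21*1/46)/9 = 2/3 + (1/9)*(-21/46) = 2/3 - 7/138 = 85/138)
sqrt(x(-40) + J(23)) = sqrt(6*(-40) + 85/138) = sqrt(-240 + 85/138) = sqrt(-33035/138) = I*sqrt(4558830)/138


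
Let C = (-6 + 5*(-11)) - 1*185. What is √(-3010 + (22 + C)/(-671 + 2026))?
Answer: I*√5526738770/1355 ≈ 54.865*I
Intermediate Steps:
C = -246 (C = (-6 - 55) - 185 = -61 - 185 = -246)
√(-3010 + (22 + C)/(-671 + 2026)) = √(-3010 + (22 - 246)/(-671 + 2026)) = √(-3010 - 224/1355) = √(-4078774/1355) = I*√5526738770/1355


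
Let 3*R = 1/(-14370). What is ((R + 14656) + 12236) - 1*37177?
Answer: -443386351/43110 ≈ -10285.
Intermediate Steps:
R = -1/43110 (R = (⅓)/(-14370) = (⅓)*(-1/14370) = -1/43110 ≈ -2.3196e-5)
((R + 14656) + 12236) - 1*37177 = ((-1/43110 + 14656) + 12236) - 1*37177 = (631820159/43110 + 12236) - 37177 = 1159314119/43110 - 37177 = -443386351/43110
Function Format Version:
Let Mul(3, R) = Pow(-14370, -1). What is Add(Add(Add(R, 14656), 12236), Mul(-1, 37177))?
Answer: Rational(-443386351, 43110) ≈ -10285.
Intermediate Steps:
R = Rational(-1, 43110) (R = Mul(Rational(1, 3), Pow(-14370, -1)) = Mul(Rational(1, 3), Rational(-1, 14370)) = Rational(-1, 43110) ≈ -2.3196e-5)
Add(Add(Add(R, 14656), 12236), Mul(-1, 37177)) = Add(Add(Add(Rational(-1, 43110), 14656), 12236), Mul(-1, 37177)) = Add(Add(Rational(631820159, 43110), 12236), -37177) = Add(Rational(1159314119, 43110), -37177) = Rational(-443386351, 43110)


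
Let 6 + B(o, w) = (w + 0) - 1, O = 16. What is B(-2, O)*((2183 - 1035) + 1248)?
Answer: 21564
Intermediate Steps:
B(o, w) = -7 + w (B(o, w) = -6 + ((w + 0) - 1) = -6 + (w - 1) = -6 + (-1 + w) = -7 + w)
B(-2, O)*((2183 - 1035) + 1248) = (-7 + 16)*((2183 - 1035) + 1248) = 9*(1148 + 1248) = 9*2396 = 21564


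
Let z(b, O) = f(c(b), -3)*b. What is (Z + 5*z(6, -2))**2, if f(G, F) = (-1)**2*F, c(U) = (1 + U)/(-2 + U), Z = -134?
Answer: 50176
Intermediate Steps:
c(U) = (1 + U)/(-2 + U)
f(G, F) = F (f(G, F) = 1*F = F)
z(b, O) = -3*b
(Z + 5*z(6, -2))**2 = (-134 + 5*(-3*6))**2 = (-134 + 5*(-18))**2 = (-134 - 90)**2 = (-224)**2 = 50176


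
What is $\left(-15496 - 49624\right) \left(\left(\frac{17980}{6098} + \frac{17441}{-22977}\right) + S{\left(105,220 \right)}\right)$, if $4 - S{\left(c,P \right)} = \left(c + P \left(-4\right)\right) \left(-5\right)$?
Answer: $\frac{477024714781120}{1893429} \approx 2.5194 \cdot 10^{8}$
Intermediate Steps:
$S{\left(c,P \right)} = 4 - 20 P + 5 c$ ($S{\left(c,P \right)} = 4 - \left(c + P \left(-4\right)\right) \left(-5\right) = 4 - \left(c - 4 P\right) \left(-5\right) = 4 - \left(- 5 c + 20 P\right) = 4 - 20 P + 5 c$)
$\left(-15496 - 49624\right) \left(\left(\frac{17980}{6098} + \frac{17441}{-22977}\right) + S{\left(105,220 \right)}\right) = \left(-15496 - 49624\right) \left(\left(\frac{17980}{6098} + \frac{17441}{-22977}\right) + \left(4 - 4400 + 5 \cdot 105\right)\right) = - 65120 \left(\left(17980 \cdot \frac{1}{6098} + 17441 \left(- \frac{1}{22977}\right)\right) + \left(4 - 4400 + 525\right)\right) = - 65120 \left(\left(\frac{8990}{3049} - \frac{17441}{22977}\right) - 3871\right) = - 65120 \left(\frac{153385621}{70056873} - 3871\right) = \left(-65120\right) \left(- \frac{271036769762}{70056873}\right) = \frac{477024714781120}{1893429}$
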